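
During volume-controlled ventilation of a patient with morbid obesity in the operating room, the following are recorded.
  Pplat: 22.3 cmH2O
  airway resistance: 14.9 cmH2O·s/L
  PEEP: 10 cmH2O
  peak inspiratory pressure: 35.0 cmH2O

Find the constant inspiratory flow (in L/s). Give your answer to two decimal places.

0.85

flow = (PIP − Pplat) / Raw = 12.7 / 14.9 = 0.8523 L/s.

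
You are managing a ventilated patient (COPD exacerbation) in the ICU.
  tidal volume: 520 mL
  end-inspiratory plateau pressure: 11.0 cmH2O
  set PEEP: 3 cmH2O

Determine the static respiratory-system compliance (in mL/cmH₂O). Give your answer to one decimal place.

65.0

Cstat = Vt / (Pplat − PEEP) = 520 / (11.0 − 3) = 520 / 8.0 = 65.0 mL/cmH2O.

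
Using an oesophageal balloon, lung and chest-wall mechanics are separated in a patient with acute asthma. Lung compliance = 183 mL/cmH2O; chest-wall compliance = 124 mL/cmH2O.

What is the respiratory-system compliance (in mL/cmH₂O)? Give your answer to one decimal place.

Lung and chest wall are elastances in series: 1/Crs = 1/CL + 1/Ccw.
1/Crs = 1/183 + 1/124 = 0.01353.
Crs = 73.91 mL/cmH2O.

73.9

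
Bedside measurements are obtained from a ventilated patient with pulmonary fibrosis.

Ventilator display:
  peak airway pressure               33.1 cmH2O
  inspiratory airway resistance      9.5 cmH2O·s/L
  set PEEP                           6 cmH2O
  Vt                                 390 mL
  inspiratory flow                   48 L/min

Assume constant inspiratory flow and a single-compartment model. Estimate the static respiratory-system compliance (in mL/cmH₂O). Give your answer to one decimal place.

Flow: 48 L/min ÷ 60 = 0.8 L/s.
Equation of motion (constant flow): PIP = Vt/C + R·V̇ + PEEP.
Vt/C = PIP − R·V̇ − PEEP = 33.1 − 9.5×0.8 − 6 = 33.1 − 7.6 − 6 = 19.5 cmH2O.
C = Vt / 19.5 = 390 / 19.5 = 20.0 mL/cmH2O.

20.0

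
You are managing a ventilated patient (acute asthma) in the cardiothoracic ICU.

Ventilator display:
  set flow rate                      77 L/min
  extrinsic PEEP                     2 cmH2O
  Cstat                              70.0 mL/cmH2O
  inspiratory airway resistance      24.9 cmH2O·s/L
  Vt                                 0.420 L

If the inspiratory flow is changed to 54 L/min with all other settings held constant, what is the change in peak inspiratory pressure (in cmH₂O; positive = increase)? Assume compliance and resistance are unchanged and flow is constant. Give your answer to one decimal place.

Flow: 77 L/min ÷ 60 = 1.2833 L/s.
New flow: 54 L/min ÷ 60 = 0.9 L/s.
PIP = Vt/C + R·V̇ + PEEP (constant-flow equation of motion).
Only the resistive term changes: ΔPIP = R × ΔV̇ = 24.9 × (0.9 − 1.2833) = 24.9 × -0.3833 = -9.544 cmH2O.

-9.5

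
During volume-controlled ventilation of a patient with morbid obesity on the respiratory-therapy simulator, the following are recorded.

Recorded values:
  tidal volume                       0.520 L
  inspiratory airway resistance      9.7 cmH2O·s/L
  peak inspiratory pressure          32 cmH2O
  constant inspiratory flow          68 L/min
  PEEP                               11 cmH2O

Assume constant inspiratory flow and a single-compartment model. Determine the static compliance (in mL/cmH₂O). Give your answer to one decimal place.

Flow: 68 L/min ÷ 60 = 1.1333 L/s.
Equation of motion (constant flow): PIP = Vt/C + R·V̇ + PEEP.
Vt/C = PIP − R·V̇ − PEEP = 32 − 9.7×1.1333 − 11 = 32 − 10.993 − 11 = 10.007 cmH2O.
C = Vt / 10.007 = 520 / 10.007 = 51.964 mL/cmH2O.

52.0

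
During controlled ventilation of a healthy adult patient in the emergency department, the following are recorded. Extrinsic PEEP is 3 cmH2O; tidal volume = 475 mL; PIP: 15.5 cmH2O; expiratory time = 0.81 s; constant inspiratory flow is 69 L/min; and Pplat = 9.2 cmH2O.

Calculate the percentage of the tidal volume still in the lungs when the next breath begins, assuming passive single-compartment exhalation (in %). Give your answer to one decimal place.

14.5

Flow: 69 L/min ÷ 60 = 1.15 L/s.
R = (PIP − Pplat)/V̇ = (15.5 − 9.2) / 1.15 = 6.3/1.15 = 5.478 cmH2O·s/L.
C = Vt/(Pplat − PEEP) = 475.0 / (9.2 − 3) = 475.0/6.2 = 76.613 mL/cmH2O.
τ = R × C = 5.478 × 0.07661 L/cmH2O = 0.4197 s.
Fraction remaining at end-expiration = e^(−Te/τ) = e^(−0.81/0.4197) = 0.1452 → 14.52%.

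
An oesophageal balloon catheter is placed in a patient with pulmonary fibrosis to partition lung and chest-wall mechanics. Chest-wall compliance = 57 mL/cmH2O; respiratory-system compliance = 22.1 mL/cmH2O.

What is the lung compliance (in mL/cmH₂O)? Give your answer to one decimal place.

1/CL = 1/Crs − 1/Ccw.
1/CL = 1/22.1 − 1/57 = 0.02771.
CL = 36.088 mL/cmH2O.

36.1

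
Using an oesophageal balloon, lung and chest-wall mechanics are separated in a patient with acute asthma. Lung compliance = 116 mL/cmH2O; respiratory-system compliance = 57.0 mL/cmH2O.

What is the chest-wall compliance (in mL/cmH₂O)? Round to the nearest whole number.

112

1/Ccw = 1/Crs − 1/CL.
1/Ccw = 1/57.0 − 1/116 = 0.008923.
Ccw = 112.07 mL/cmH2O.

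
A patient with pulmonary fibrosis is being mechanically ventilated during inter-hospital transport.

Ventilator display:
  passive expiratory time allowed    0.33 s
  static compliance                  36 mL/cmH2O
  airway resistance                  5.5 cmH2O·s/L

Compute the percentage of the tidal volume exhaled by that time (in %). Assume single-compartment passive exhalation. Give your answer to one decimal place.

81.1

τ = R × C = 5.5 × 36 mL/cmH2O = 5.5 × 0.036 L/cmH2O = 0.198 s.
Passive exhalation: V(t)/V₀ = e^(−t/τ) = e^(−0.33/0.198) = 0.1889.
Fraction exhaled = 1 − 0.1889 = 0.8111 → 81.11%.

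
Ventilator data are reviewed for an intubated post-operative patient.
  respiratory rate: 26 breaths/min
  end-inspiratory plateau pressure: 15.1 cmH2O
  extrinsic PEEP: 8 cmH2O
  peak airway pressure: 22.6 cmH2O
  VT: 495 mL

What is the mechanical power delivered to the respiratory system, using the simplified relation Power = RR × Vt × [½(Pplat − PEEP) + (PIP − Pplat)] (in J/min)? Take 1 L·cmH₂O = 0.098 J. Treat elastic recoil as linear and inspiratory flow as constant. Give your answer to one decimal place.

13.9

Per-breath work = Vt × [½(Pplat−PEEP) + (PIP−Pplat)] = 0.495 × [0.5×7.1 + 7.5] = 0.495 × 11.05 = 5.47 L·cmH2O.
Power = 26 × 5.47 = 142.22 L·cmH2O/min.
× 0.098 J/(L·cmH2O) → 13.938 J/min.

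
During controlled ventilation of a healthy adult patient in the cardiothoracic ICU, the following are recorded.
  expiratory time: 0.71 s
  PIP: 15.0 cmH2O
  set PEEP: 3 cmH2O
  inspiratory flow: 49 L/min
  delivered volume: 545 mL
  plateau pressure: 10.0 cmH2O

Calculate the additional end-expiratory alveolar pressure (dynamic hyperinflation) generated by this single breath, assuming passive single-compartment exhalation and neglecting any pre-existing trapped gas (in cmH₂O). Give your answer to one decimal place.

Flow: 49 L/min ÷ 60 = 0.8167 L/s.
R = (PIP − Pplat)/V̇ = (15.0 − 10.0) / 0.8167 = 5.0/0.8167 = 6.122 cmH2O·s/L.
C = Vt/(Pplat − PEEP) = 545.0 / (10.0 − 3) = 545.0/7.0 = 77.857 mL/cmH2O.
τ = R × C = 6.122 × 0.07786 L/cmH2O = 0.4767 s.
Fraction remaining = e^(−Te/τ) = e^(−0.71/0.4767) = 0.2255; trapped volume = 545.0 × 0.2255 = 122.9 mL.
Additional alveolar pressure from trapping ≈ V_trapped / C = 122.9 / 77.857 = 1.579 cmH2O.

1.6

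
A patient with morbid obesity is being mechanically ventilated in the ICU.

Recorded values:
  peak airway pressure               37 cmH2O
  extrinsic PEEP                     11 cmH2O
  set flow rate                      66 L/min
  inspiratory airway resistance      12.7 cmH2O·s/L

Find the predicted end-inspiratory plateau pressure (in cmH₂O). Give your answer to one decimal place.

Flow: 66 L/min ÷ 60 = 1.1 L/s.
Pplat = PIP − Raw × flow = 37 − 12.7 × 1.1 = 37 − 13.97 = 23.03 cmH2O.

23.0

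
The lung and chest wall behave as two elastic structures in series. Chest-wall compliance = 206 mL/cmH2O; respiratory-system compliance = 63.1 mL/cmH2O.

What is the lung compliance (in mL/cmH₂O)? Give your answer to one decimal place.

1/CL = 1/Crs − 1/Ccw.
1/CL = 1/63.1 − 1/206 = 0.01099.
CL = 90.992 mL/cmH2O.

91.0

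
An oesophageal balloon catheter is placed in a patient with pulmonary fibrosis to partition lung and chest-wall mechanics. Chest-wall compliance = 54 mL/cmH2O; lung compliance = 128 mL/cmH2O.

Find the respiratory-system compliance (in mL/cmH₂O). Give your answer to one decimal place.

38.0

Lung and chest wall are elastances in series: 1/Crs = 1/CL + 1/Ccw.
1/Crs = 1/128 + 1/54 = 0.02633.
Crs = 37.979 mL/cmH2O.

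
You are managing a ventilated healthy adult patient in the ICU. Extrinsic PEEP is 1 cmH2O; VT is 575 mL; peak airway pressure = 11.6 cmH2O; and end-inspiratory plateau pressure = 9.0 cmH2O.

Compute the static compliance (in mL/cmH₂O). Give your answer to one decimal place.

71.9

Cstat = Vt / (Pplat − PEEP) = 575 / (9.0 − 1) = 575 / 8.0 = 71.875 mL/cmH2O.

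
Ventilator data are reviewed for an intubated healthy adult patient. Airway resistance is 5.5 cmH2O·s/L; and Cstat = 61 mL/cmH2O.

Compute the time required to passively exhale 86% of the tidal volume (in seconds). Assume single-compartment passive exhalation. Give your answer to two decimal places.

τ = R × C = 5.5 × 61 mL/cmH2O = 5.5 × 0.061 L/cmH2O = 0.3355 s.
Exhaled fraction f = 1 − e^(−t/τ) → t = −τ·ln(1 − f) = −0.3355·ln(0.14) = 0.6596 s.

0.66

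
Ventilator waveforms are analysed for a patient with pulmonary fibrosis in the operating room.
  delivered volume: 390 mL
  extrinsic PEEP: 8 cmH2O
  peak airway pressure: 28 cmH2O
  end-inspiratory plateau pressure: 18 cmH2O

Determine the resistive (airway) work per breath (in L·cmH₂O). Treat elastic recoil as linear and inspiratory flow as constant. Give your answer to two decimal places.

With constant inspiratory flow the resistive pressure is constant at PIP − Pplat = 28 − 18 = 10.0 cmH2O, so resistive work = 10.0 × 0.390 = 3.9 L·cmH2O.

3.90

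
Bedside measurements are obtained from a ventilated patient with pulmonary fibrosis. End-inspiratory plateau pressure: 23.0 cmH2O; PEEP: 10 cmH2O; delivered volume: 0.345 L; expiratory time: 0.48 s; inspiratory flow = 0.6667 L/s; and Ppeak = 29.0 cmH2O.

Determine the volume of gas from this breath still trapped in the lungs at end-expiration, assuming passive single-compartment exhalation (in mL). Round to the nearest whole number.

46

R = (PIP − Pplat)/V̇ = (29.0 − 23.0) / 0.6667 = 6.0/0.6667 = 9.0 cmH2O·s/L.
C = Vt/(Pplat − PEEP) = 345.0 / (23.0 − 10) = 345.0/13.0 = 26.538 mL/cmH2O.
τ = R × C = 9.0 × 0.02654 L/cmH2O = 0.2389 s.
Fraction remaining = e^(−Te/τ) = e^(−0.48/0.2389) = 0.1341.
Trapped volume = 345.0 × 0.1341 = 46.265 mL.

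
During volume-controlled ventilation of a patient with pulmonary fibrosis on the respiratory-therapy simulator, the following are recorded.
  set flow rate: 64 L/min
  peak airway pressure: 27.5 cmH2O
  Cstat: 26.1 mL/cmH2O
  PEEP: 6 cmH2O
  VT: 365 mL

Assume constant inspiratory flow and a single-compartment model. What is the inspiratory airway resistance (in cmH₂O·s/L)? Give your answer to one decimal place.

Flow: 64 L/min ÷ 60 = 1.0667 L/s.
Equation of motion (constant flow): PIP = Vt/C + R·V̇ + PEEP.
R·V̇ = PIP − Vt/C − PEEP = 27.5 − 365/26.1 − 6 = 27.5 − 13.985 − 6 = 7.515 cmH2O.
R = 7.515 / 1.0667 = 7.045 cmH2O·s/L.

7.0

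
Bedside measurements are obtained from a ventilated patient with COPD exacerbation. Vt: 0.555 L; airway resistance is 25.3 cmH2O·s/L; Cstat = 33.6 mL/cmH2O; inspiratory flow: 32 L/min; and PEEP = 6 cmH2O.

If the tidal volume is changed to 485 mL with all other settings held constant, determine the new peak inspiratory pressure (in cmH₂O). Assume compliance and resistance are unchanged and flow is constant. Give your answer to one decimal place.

Flow: 32 L/min ÷ 60 = 0.5333 L/s.
PIP = Vt/C + R·V̇ + PEEP (constant-flow equation of motion).
Only the elastic term changes: ΔPIP = ΔVt / C = (485 − 555) / 33.6 = -2.083 cmH2O.
Original PIP = 555/33.6 + 25.3×0.5333 + 6 = 36.01 cmH2O; new PIP = 36.01 + (-2.083) = 33.927 cmH2O.

33.9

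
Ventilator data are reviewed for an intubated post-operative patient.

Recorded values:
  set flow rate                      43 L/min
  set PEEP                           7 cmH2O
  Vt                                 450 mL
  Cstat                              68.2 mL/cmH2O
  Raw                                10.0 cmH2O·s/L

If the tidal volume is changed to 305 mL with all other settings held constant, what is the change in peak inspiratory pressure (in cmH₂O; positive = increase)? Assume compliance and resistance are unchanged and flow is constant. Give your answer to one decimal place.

PIP = Vt/C + R·V̇ + PEEP (constant-flow equation of motion).
Only the elastic term changes: ΔPIP = ΔVt / C = (305 − 450) / 68.2 = -2.126 cmH2O.

-2.1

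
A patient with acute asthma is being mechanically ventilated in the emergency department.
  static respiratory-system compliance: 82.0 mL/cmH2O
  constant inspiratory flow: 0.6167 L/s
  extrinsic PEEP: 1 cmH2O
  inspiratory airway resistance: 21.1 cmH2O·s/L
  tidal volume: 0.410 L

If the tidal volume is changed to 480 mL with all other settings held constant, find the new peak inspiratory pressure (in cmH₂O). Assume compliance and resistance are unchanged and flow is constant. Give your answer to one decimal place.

PIP = Vt/C + R·V̇ + PEEP (constant-flow equation of motion).
Only the elastic term changes: ΔPIP = ΔVt / C = (480 − 410) / 82.0 = 0.8537 cmH2O.
Original PIP = 410/82.0 + 21.1×0.6167 + 1 = 19.012 cmH2O; new PIP = 19.012 + (0.8537) = 19.866 cmH2O.

19.9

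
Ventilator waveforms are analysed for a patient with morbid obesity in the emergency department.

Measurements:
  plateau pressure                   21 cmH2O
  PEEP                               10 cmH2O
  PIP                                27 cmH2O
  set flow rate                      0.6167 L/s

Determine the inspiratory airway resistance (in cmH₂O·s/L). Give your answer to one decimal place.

Raw = (PIP − Pplat) / flow = (27 − 21) / 0.6167 = 6.0 / 0.6167 = 9.729 cmH2O·s/L.

9.7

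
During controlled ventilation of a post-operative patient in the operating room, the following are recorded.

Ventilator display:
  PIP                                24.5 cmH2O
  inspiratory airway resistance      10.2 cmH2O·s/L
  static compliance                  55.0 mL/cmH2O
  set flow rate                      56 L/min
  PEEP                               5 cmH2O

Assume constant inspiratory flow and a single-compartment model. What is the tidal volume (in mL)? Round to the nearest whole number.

549

Flow: 56 L/min ÷ 60 = 0.9333 L/s.
Equation of motion (constant flow): PIP = Vt/C + R·V̇ + PEEP.
Vt/C = PIP − R·V̇ − PEEP = 24.5 − 9.52 − 5 = 9.98 cmH2O.
Vt = C × 9.98 = 55.0 × 9.98 = 548.9 mL.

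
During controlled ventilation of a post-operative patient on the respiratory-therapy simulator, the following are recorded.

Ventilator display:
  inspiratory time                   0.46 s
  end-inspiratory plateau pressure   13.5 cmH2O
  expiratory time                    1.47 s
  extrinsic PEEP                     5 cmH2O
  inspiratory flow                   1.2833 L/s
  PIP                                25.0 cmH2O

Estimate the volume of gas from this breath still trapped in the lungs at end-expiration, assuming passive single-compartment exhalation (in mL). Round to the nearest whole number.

Vt = flow × Ti = 1.2833 L/s × 0.46 s × 1000 mL/L = 590.32 mL.
R = (PIP − Pplat)/V̇ = (25.0 − 13.5) / 1.2833 = 11.5/1.2833 = 8.961 cmH2O·s/L.
C = Vt/(Pplat − PEEP) = 590.32 / (13.5 − 5) = 590.32/8.5 = 69.449 mL/cmH2O.
τ = R × C = 8.961 × 0.06945 L/cmH2O = 0.6223 s.
Fraction remaining = e^(−Te/τ) = e^(−1.47/0.6223) = 0.09421.
Trapped volume = 590.32 × 0.09421 = 55.614 mL.

56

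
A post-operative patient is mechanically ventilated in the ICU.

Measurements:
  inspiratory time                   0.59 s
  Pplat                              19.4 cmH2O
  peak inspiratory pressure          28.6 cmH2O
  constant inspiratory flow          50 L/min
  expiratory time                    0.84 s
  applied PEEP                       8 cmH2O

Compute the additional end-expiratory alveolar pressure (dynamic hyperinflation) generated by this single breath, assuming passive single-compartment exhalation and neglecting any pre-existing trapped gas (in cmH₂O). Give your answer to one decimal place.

2.0

Flow: 50 L/min ÷ 60 = 0.8333 L/s.
Vt = flow × Ti = 0.8333 L/s × 0.59 s × 1000 mL/L = 491.65 mL.
R = (PIP − Pplat)/V̇ = (28.6 − 19.4) / 0.8333 = 9.2/0.8333 = 11.04 cmH2O·s/L.
C = Vt/(Pplat − PEEP) = 491.65 / (19.4 − 8) = 491.65/11.4 = 43.127 mL/cmH2O.
τ = R × C = 11.04 × 0.04313 L/cmH2O = 0.4762 s.
Fraction remaining = e^(−Te/τ) = e^(−0.84/0.4762) = 0.1714; trapped volume = 491.65 × 0.1714 = 84.269 mL.
Additional alveolar pressure from trapping ≈ V_trapped / C = 84.269 / 43.127 = 1.954 cmH2O.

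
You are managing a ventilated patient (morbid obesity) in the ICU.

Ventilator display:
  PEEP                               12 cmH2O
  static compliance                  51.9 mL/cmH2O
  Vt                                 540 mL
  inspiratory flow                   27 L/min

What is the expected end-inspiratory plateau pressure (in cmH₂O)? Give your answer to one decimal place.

Pplat = PEEP + Vt / Cstat = 12 + 540 / 51.9 = 12 + 10.405 = 22.405 cmH2O.

22.4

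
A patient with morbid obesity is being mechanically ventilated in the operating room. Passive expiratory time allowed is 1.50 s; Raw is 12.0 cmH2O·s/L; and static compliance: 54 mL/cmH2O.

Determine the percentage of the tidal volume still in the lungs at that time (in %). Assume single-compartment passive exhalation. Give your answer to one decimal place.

9.9

τ = R × C = 12.0 × 54 mL/cmH2O = 12.0 × 0.054 L/cmH2O = 0.648 s.
Passive exhalation: V(t)/V₀ = e^(−t/τ) = e^(−1.50/0.648) = 0.09878.
Fraction remaining = 0.09878 → 9.878%.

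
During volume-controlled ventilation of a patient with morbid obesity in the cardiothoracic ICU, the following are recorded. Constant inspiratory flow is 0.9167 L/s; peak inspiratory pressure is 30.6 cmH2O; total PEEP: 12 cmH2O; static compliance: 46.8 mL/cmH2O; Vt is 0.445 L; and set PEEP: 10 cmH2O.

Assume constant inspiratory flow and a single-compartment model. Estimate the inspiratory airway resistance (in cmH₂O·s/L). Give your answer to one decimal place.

9.9

Total PEEP = 12 cmH2O (set 10 + intrinsic 2); this is the baseline alveolar pressure.
Equation of motion (constant flow): PIP = Vt/C + R·V̇ + PEEP.
R·V̇ = PIP − Vt/C − PEEP = 30.6 − 445/46.8 − 12 = 30.6 − 9.509 − 12 = 9.091 cmH2O.
R = 9.091 / 0.9167 = 9.917 cmH2O·s/L.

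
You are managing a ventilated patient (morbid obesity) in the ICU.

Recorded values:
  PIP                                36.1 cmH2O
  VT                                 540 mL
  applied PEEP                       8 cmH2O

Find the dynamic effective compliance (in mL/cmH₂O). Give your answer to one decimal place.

19.2

Dynamic compliance = Vt / (PIP − PEEP) = 540 / (36.1 − 8) = 540 / 28.1 = 19.217 mL/cmH2O.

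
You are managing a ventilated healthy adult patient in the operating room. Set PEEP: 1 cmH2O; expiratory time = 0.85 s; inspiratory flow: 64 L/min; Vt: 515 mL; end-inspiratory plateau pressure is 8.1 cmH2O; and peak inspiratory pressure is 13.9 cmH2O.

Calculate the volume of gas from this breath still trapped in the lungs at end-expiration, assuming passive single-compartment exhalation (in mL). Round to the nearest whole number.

60

Flow: 64 L/min ÷ 60 = 1.0667 L/s.
R = (PIP − Pplat)/V̇ = (13.9 − 8.1) / 1.0667 = 5.8/1.0667 = 5.437 cmH2O·s/L.
C = Vt/(Pplat − PEEP) = 515.0 / (8.1 − 1) = 515.0/7.1 = 72.535 mL/cmH2O.
τ = R × C = 5.437 × 0.07254 L/cmH2O = 0.3944 s.
Fraction remaining = e^(−Te/τ) = e^(−0.85/0.3944) = 0.1159.
Trapped volume = 515.0 × 0.1159 = 59.689 mL.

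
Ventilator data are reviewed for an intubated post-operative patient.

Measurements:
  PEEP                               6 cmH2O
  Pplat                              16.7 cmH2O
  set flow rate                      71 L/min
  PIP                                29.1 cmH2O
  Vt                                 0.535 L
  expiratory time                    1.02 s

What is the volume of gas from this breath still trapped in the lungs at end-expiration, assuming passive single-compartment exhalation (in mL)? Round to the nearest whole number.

76

Flow: 71 L/min ÷ 60 = 1.1833 L/s.
R = (PIP − Pplat)/V̇ = (29.1 − 16.7) / 1.1833 = 12.4/1.1833 = 10.479 cmH2O·s/L.
C = Vt/(Pplat − PEEP) = 535.0 / (16.7 − 6) = 535.0/10.7 = 50.0 mL/cmH2O.
τ = R × C = 10.479 × 0.05 L/cmH2O = 0.524 s.
Fraction remaining = e^(−Te/τ) = e^(−1.02/0.524) = 0.1428.
Trapped volume = 535.0 × 0.1428 = 76.398 mL.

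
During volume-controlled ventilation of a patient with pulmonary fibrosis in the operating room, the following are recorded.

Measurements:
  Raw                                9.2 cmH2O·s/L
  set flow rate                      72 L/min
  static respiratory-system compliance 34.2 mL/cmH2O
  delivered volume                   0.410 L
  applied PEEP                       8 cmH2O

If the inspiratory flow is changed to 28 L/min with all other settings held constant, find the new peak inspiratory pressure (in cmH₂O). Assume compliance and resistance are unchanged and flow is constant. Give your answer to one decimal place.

Flow: 72 L/min ÷ 60 = 1.2 L/s.
New flow: 28 L/min ÷ 60 = 0.4667 L/s.
PIP = Vt/C + R·V̇ + PEEP (constant-flow equation of motion).
Only the resistive term changes: ΔPIP = R × ΔV̇ = 9.2 × (0.4667 − 1.2) = 9.2 × -0.7333 = -6.746 cmH2O.
Original PIP = 410/34.2 + 9.2×1.2 + 8 = 31.028 cmH2O; new PIP = 31.028 + (-6.746) = 24.282 cmH2O.

24.3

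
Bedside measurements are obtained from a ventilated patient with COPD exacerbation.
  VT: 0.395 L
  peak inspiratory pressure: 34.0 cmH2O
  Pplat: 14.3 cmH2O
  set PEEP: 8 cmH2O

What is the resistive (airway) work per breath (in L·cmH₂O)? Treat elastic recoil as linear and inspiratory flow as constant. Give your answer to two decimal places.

With constant inspiratory flow the resistive pressure is constant at PIP − Pplat = 34.0 − 14.3 = 19.7 cmH2O, so resistive work = 19.7 × 0.395 = 7.782 L·cmH2O.

7.78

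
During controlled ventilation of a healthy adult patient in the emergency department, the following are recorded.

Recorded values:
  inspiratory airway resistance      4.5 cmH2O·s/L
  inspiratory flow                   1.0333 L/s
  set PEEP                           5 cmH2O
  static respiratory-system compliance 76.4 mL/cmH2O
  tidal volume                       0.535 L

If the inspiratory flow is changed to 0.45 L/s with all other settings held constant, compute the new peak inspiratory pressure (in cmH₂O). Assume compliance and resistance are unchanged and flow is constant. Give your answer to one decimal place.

PIP = Vt/C + R·V̇ + PEEP (constant-flow equation of motion).
Only the resistive term changes: ΔPIP = R × ΔV̇ = 4.5 × (0.45 − 1.0333) = 4.5 × -0.5833 = -2.625 cmH2O.
Original PIP = 535/76.4 + 4.5×1.0333 + 5 = 16.652 cmH2O; new PIP = 16.652 + (-2.625) = 14.027 cmH2O.

14.0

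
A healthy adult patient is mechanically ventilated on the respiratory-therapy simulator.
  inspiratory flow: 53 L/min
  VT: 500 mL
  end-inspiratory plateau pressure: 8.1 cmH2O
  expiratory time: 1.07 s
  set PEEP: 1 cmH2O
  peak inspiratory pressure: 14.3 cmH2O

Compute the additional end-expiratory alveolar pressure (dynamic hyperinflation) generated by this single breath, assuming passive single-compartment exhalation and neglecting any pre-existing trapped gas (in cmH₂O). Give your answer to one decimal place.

Flow: 53 L/min ÷ 60 = 0.8833 L/s.
R = (PIP − Pplat)/V̇ = (14.3 − 8.1) / 0.8833 = 6.2/0.8833 = 7.019 cmH2O·s/L.
C = Vt/(Pplat − PEEP) = 500.0 / (8.1 − 1) = 500.0/7.1 = 70.423 mL/cmH2O.
τ = R × C = 7.019 × 0.07042 L/cmH2O = 0.4943 s.
Fraction remaining = e^(−Te/τ) = e^(−1.07/0.4943) = 0.1148; trapped volume = 500.0 × 0.1148 = 57.4 mL.
Additional alveolar pressure from trapping ≈ V_trapped / C = 57.4 / 70.423 = 0.8151 cmH2O.

0.8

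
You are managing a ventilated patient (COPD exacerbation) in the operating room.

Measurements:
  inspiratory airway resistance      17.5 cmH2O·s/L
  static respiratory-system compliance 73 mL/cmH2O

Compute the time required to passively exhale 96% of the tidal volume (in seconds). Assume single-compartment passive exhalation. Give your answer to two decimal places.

τ = R × C = 17.5 × 73 mL/cmH2O = 17.5 × 0.073 L/cmH2O = 1.278 s.
Exhaled fraction f = 1 − e^(−t/τ) → t = −τ·ln(1 − f) = −1.278·ln(0.04) = 4.114 s.

4.11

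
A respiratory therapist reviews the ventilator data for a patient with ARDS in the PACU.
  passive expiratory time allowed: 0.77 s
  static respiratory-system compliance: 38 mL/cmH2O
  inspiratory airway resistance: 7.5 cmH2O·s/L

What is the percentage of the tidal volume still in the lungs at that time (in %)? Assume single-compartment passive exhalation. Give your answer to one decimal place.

τ = R × C = 7.5 × 38 mL/cmH2O = 7.5 × 0.038 L/cmH2O = 0.285 s.
Passive exhalation: V(t)/V₀ = e^(−t/τ) = e^(−0.77/0.285) = 0.06709.
Fraction remaining = 0.06709 → 6.709%.

6.7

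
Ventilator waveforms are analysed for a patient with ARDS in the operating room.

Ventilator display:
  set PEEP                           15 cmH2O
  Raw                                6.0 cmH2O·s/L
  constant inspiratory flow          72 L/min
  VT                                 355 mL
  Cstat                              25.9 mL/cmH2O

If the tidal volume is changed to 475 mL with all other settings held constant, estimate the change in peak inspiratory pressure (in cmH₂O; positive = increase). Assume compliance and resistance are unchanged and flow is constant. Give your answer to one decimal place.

PIP = Vt/C + R·V̇ + PEEP (constant-flow equation of motion).
Only the elastic term changes: ΔPIP = ΔVt / C = (475 − 355) / 25.9 = 4.633 cmH2O.

4.6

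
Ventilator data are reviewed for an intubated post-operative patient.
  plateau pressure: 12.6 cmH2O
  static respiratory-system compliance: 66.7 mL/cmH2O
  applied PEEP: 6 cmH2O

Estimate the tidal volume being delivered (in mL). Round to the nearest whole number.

440

Vt = Cstat × (Pplat − PEEP) = 66.7 × (12.6 − 6) = 66.7 × 6.6 = 440.22 mL.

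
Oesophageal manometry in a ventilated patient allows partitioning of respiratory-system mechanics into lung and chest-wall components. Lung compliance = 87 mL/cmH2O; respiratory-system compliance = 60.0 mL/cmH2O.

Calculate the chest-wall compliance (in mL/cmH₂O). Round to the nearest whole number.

1/Ccw = 1/Crs − 1/CL.
1/Ccw = 1/60.0 − 1/87 = 0.005172.
Ccw = 193.35 mL/cmH2O.

193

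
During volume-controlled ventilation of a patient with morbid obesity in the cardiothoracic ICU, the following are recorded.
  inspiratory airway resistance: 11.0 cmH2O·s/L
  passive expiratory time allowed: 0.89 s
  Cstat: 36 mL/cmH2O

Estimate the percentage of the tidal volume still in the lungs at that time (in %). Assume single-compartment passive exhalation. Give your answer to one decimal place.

τ = R × C = 11.0 × 36 mL/cmH2O = 11.0 × 0.036 L/cmH2O = 0.396 s.
Passive exhalation: V(t)/V₀ = e^(−t/τ) = e^(−0.89/0.396) = 0.1057.
Fraction remaining = 0.1057 → 10.57%.

10.6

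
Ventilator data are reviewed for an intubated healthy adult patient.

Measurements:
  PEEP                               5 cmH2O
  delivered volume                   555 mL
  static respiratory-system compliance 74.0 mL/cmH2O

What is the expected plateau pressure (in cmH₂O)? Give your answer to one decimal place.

Pplat = PEEP + Vt / Cstat = 5 + 555 / 74.0 = 5 + 7.5 = 12.5 cmH2O.

12.5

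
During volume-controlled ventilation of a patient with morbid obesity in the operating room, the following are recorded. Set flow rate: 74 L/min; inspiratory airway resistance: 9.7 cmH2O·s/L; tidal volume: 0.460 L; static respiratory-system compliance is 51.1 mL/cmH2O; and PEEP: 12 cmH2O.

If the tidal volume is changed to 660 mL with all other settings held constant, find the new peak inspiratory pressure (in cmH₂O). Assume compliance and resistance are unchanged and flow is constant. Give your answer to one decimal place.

36.9

Flow: 74 L/min ÷ 60 = 1.2333 L/s.
PIP = Vt/C + R·V̇ + PEEP (constant-flow equation of motion).
Only the elastic term changes: ΔPIP = ΔVt / C = (660 − 460) / 51.1 = 3.914 cmH2O.
Original PIP = 460/51.1 + 9.7×1.2333 + 12 = 32.965 cmH2O; new PIP = 32.965 + (3.914) = 36.879 cmH2O.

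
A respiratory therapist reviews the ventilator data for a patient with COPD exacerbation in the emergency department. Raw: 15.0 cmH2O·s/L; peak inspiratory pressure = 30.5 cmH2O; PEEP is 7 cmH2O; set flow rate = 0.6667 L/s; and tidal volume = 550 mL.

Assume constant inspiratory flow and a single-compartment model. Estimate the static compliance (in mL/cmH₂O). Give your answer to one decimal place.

40.7

Equation of motion (constant flow): PIP = Vt/C + R·V̇ + PEEP.
Vt/C = PIP − R·V̇ − PEEP = 30.5 − 15.0×0.6667 − 7 = 30.5 − 10.001 − 7 = 13.499 cmH2O.
C = Vt / 13.499 = 550 / 13.499 = 40.744 mL/cmH2O.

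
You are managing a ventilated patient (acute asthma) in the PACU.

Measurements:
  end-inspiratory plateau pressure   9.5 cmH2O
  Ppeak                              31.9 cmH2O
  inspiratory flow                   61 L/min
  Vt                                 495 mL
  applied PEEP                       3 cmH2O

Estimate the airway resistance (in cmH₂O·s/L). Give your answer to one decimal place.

Flow: 61 L/min ÷ 60 = 1.0167 L/s.
Raw = (PIP − Pplat) / flow = (31.9 − 9.5) / 1.0167 = 22.4 / 1.0167 = 22.032 cmH2O·s/L.

22.0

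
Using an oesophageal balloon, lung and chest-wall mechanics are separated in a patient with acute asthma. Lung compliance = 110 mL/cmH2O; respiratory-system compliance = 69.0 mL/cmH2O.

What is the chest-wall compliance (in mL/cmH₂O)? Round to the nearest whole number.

1/Ccw = 1/Crs − 1/CL.
1/Ccw = 1/69.0 − 1/110 = 0.005402.
Ccw = 185.12 mL/cmH2O.

185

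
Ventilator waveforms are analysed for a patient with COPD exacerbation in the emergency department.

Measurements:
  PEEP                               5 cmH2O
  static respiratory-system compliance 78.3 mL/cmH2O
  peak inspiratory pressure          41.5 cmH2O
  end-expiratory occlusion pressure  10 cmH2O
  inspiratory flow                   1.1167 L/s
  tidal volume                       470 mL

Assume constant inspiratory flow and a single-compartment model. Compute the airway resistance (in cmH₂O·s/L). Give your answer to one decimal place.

22.8

Total PEEP = 10 cmH2O (set 5 + intrinsic 5); this is the baseline alveolar pressure.
Equation of motion (constant flow): PIP = Vt/C + R·V̇ + PEEP.
R·V̇ = PIP − Vt/C − PEEP = 41.5 − 470/78.3 − 10 = 41.5 − 6.003 − 10 = 25.497 cmH2O.
R = 25.497 / 1.1167 = 22.832 cmH2O·s/L.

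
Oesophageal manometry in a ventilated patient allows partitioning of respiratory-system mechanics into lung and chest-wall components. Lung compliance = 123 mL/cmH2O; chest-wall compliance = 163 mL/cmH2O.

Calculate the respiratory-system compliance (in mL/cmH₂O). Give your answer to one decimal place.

Lung and chest wall are elastances in series: 1/Crs = 1/CL + 1/Ccw.
1/Crs = 1/123 + 1/163 = 0.01427.
Crs = 70.077 mL/cmH2O.

70.1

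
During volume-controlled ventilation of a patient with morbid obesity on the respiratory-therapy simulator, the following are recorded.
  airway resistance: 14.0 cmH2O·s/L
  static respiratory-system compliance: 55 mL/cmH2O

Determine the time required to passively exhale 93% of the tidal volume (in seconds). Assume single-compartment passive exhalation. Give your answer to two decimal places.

τ = R × C = 14.0 × 55 mL/cmH2O = 14.0 × 0.055 L/cmH2O = 0.77 s.
Exhaled fraction f = 1 − e^(−t/τ) → t = −τ·ln(1 − f) = −0.77·ln(0.07) = 2.048 s.

2.05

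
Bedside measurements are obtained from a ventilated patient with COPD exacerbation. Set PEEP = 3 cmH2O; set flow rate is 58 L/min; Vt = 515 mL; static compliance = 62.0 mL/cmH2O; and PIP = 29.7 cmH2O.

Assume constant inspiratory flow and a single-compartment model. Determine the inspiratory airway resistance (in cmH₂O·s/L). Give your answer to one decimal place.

19.0

Flow: 58 L/min ÷ 60 = 0.9667 L/s.
Equation of motion (constant flow): PIP = Vt/C + R·V̇ + PEEP.
R·V̇ = PIP − Vt/C − PEEP = 29.7 − 515/62.0 − 3 = 29.7 − 8.306 − 3 = 18.394 cmH2O.
R = 18.394 / 0.9667 = 19.028 cmH2O·s/L.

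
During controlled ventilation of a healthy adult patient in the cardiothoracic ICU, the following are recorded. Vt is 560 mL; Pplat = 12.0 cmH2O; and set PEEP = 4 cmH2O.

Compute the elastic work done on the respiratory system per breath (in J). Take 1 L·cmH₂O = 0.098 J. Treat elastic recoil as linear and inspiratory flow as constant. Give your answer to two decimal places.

Elastic work ≈ ½ × (Pplat − PEEP) × Vt = 0.5 × (12.0 − 4) × 0.560 L = 0.5 × 8.0 × 0.560 = 2.24 L·cmH2O.
× 0.098 J/(L·cmH2O) → 0.2195 J.

0.22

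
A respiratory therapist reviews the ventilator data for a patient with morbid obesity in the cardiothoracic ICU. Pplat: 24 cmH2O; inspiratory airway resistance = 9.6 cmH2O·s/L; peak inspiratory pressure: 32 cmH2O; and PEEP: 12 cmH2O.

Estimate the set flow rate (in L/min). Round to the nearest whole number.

flow = (PIP − Pplat) / Raw = (32 − 24) / 9.6 = 0.8333 L/s × 60 = 49.998 L/min.

50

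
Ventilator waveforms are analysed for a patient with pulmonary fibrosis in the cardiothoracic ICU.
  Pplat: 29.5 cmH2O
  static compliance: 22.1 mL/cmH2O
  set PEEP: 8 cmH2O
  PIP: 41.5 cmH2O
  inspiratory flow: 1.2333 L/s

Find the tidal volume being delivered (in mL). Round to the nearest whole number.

475

Vt = Cstat × (Pplat − PEEP) = 22.1 × (29.5 − 8) = 22.1 × 21.5 = 475.15 mL.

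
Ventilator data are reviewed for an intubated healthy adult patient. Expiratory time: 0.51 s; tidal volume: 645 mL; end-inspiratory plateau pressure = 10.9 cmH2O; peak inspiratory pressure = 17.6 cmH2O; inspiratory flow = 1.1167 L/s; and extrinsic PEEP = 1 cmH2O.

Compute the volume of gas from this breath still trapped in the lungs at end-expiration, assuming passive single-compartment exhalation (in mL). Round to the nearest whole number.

R = (PIP − Pplat)/V̇ = (17.6 − 10.9) / 1.1167 = 6.7/1.1167 = 6.0 cmH2O·s/L.
C = Vt/(Pplat − PEEP) = 645.0 / (10.9 − 1) = 645.0/9.9 = 65.152 mL/cmH2O.
τ = R × C = 6.0 × 0.06515 L/cmH2O = 0.3909 s.
Fraction remaining = e^(−Te/τ) = e^(−0.51/0.3909) = 0.2713.
Trapped volume = 645.0 × 0.2713 = 174.99 mL.

175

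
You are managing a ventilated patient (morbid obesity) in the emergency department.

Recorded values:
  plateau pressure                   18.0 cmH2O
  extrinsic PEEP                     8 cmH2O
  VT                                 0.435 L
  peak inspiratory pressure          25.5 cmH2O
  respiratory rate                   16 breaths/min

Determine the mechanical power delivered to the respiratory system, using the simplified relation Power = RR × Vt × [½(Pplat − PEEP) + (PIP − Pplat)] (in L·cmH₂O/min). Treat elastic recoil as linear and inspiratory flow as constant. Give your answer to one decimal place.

87.0

Per-breath work = Vt × [½(Pplat−PEEP) + (PIP−Pplat)] = 0.435 × [0.5×10.0 + 7.5] = 0.435 × 12.5 = 5.438 L·cmH2O.
Power = 16 × 5.438 = 87.008 L·cmH2O/min.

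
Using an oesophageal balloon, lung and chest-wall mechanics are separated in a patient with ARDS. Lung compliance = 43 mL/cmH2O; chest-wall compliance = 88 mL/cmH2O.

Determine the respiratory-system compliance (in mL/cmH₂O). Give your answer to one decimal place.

28.9

Lung and chest wall are elastances in series: 1/Crs = 1/CL + 1/Ccw.
1/Crs = 1/43 + 1/88 = 0.03462.
Crs = 28.885 mL/cmH2O.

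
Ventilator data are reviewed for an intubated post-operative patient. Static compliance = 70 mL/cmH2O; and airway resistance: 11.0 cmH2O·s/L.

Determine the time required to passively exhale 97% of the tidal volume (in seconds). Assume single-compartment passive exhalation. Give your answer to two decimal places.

τ = R × C = 11.0 × 70 mL/cmH2O = 11.0 × 0.070 L/cmH2O = 0.77 s.
Exhaled fraction f = 1 − e^(−t/τ) → t = −τ·ln(1 − f) = −0.77·ln(0.03) = 2.7 s.

2.70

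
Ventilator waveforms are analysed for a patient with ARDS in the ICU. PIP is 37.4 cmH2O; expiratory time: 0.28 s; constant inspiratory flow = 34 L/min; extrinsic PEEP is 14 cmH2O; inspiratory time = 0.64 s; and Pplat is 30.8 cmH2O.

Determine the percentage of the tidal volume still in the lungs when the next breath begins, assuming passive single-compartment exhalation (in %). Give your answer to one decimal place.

Flow: 34 L/min ÷ 60 = 0.5667 L/s.
Vt = flow × Ti = 0.5667 L/s × 0.64 s × 1000 mL/L = 362.69 mL.
R = (PIP − Pplat)/V̇ = (37.4 − 30.8) / 0.5667 = 6.6/0.5667 = 11.646 cmH2O·s/L.
C = Vt/(Pplat − PEEP) = 362.69 / (30.8 − 14) = 362.69/16.8 = 21.589 mL/cmH2O.
τ = R × C = 11.646 × 0.02159 L/cmH2O = 0.2514 s.
Fraction remaining at end-expiration = e^(−Te/τ) = e^(−0.28/0.2514) = 0.3283 → 32.83%.

32.8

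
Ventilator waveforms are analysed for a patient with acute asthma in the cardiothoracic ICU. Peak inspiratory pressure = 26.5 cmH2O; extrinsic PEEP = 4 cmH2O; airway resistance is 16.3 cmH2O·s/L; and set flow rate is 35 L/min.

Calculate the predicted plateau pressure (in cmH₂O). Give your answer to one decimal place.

Flow: 35 L/min ÷ 60 = 0.5833 L/s.
Pplat = PIP − Raw × flow = 26.5 − 16.3 × 0.5833 = 26.5 − 9.508 = 16.992 cmH2O.

17.0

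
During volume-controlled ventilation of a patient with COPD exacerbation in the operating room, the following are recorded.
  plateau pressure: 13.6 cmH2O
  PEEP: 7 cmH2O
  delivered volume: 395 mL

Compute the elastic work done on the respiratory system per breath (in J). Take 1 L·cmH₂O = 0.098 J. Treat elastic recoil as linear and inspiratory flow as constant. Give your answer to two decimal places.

Elastic work ≈ ½ × (Pplat − PEEP) × Vt = 0.5 × (13.6 − 7) × 0.395 L = 0.5 × 6.6 × 0.395 = 1.304 L·cmH2O.
× 0.098 J/(L·cmH2O) → 0.1278 J.

0.13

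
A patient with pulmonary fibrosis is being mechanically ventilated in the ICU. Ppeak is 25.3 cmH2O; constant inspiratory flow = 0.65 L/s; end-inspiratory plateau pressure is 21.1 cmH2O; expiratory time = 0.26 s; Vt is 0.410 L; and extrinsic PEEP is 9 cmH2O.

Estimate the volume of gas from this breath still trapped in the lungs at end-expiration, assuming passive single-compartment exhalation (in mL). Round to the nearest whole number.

125

R = (PIP − Pplat)/V̇ = (25.3 − 21.1) / 0.65 = 4.2/0.65 = 6.462 cmH2O·s/L.
C = Vt/(Pplat − PEEP) = 410.0 / (21.1 − 9) = 410.0/12.1 = 33.884 mL/cmH2O.
τ = R × C = 6.462 × 0.03388 L/cmH2O = 0.2189 s.
Fraction remaining = e^(−Te/τ) = e^(−0.26/0.2189) = 0.3049.
Trapped volume = 410.0 × 0.3049 = 125.01 mL.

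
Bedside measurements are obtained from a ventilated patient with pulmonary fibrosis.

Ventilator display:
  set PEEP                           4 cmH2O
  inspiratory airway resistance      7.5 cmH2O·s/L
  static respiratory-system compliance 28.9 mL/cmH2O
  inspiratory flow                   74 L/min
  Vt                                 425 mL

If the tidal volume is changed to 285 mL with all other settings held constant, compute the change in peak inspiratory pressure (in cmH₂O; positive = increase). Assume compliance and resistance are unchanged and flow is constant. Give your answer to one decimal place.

-4.8

PIP = Vt/C + R·V̇ + PEEP (constant-flow equation of motion).
Only the elastic term changes: ΔPIP = ΔVt / C = (285 − 425) / 28.9 = -4.844 cmH2O.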